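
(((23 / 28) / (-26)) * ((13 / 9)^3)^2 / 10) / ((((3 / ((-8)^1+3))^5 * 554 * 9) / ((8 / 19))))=5337336875 / 171275498822988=0.00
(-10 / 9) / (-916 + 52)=5 / 3888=0.00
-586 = -586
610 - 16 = 594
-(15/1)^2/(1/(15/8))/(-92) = 3375/736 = 4.59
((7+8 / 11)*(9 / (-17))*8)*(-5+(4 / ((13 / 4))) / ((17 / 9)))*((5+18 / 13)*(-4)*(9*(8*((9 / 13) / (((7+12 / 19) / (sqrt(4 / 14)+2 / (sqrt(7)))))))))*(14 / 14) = -565656224256*sqrt(7) / 83400317 -282828112128*sqrt(14) / 83400317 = -30633.36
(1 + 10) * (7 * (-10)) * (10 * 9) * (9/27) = -23100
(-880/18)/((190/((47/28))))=-517/1197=-0.43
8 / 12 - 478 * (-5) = 7172 / 3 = 2390.67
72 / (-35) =-72 / 35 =-2.06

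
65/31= 2.10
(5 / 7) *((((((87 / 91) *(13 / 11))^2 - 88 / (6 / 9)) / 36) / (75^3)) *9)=-258353 / 4669087500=-0.00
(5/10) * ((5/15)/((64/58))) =29/192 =0.15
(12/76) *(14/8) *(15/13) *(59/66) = 0.29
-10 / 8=-5 / 4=-1.25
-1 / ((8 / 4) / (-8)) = 4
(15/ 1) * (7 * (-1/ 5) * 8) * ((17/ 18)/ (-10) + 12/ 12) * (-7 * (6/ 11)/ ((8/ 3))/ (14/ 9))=30807/ 220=140.03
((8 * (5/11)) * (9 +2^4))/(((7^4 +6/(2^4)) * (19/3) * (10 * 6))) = 400/4015099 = 0.00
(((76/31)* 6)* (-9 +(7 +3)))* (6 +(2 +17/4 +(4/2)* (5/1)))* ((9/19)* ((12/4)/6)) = 2403/31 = 77.52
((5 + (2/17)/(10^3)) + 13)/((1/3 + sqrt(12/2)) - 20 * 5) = -137241897/759449500 - 1377009 * sqrt(6)/759449500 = -0.19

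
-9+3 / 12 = -35 / 4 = -8.75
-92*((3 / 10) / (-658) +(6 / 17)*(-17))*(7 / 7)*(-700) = -18162180 / 47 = -386429.36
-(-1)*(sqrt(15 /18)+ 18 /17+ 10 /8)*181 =583.13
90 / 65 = 18 / 13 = 1.38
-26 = -26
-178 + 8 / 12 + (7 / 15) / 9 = -177.28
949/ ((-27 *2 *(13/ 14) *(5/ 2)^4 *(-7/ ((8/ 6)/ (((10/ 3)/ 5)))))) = 2336/ 16875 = 0.14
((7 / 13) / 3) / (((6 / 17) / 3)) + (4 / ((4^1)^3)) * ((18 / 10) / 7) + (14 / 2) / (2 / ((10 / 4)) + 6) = 954607 / 371280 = 2.57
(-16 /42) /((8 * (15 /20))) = -4 /63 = -0.06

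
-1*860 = -860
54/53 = 1.02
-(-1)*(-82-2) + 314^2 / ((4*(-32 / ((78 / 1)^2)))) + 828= -37485177 / 8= -4685647.12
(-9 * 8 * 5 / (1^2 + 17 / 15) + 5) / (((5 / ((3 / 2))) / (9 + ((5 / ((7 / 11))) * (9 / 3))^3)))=-441654579 / 686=-643811.34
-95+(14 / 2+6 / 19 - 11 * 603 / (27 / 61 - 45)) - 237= -175.82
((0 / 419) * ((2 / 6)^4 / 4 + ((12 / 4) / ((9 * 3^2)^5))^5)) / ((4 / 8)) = 0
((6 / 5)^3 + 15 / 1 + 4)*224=580384 / 125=4643.07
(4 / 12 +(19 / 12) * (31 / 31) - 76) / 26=-889 / 312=-2.85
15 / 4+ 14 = 71 / 4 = 17.75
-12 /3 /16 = -1 /4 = -0.25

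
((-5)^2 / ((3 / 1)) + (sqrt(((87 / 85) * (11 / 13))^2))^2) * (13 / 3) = 33273172 / 845325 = 39.36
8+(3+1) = 12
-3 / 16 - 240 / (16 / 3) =-723 / 16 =-45.19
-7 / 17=-0.41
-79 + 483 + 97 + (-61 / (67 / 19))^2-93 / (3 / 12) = 1922362 / 4489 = 428.24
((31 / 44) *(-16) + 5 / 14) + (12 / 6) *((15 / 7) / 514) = -431687 / 39578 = -10.91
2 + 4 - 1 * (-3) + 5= 14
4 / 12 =1 / 3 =0.33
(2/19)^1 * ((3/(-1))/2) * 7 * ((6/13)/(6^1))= -21/247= -0.09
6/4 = 3/2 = 1.50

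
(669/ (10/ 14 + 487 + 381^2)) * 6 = 9366/ 339847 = 0.03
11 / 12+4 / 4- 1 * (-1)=35 / 12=2.92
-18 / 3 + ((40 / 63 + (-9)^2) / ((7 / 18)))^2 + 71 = 105957861 / 2401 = 44130.72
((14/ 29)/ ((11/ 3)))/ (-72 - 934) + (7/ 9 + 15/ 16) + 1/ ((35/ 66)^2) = 149195472023/ 28304614800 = 5.27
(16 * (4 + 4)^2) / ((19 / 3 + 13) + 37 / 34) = 104448 / 2083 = 50.14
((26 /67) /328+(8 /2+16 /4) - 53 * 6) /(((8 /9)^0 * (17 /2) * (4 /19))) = -64719073 /373592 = -173.23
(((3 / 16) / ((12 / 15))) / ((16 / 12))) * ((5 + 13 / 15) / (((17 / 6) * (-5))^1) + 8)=3627 / 2720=1.33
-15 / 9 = -5 / 3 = -1.67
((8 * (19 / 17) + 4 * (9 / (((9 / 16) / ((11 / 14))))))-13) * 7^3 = 269549 / 17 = 15855.82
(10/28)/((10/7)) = 1/4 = 0.25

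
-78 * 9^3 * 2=-113724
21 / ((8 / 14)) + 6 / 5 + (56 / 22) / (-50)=41689 / 1100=37.90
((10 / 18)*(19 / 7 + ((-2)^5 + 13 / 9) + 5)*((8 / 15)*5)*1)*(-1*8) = 460480 / 1701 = 270.71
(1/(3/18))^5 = 7776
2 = 2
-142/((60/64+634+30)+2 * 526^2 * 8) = -0.00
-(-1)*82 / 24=41 / 12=3.42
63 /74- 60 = -4377 /74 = -59.15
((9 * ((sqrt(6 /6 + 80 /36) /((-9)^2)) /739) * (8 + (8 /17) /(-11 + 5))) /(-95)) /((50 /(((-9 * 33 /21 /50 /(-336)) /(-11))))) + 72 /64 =101 * sqrt(29) /15789806550000 + 9 /8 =1.13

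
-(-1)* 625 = 625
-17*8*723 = -98328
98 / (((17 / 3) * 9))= 98 / 51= 1.92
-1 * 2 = -2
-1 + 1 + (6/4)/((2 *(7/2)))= 3/14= 0.21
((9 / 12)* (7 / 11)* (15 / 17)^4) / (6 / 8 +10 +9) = 1063125 / 72579749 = 0.01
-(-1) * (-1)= -1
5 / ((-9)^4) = 5 / 6561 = 0.00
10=10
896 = 896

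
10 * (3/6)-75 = -70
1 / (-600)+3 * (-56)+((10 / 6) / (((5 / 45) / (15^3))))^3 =77847802734274199 / 600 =129746337890457.00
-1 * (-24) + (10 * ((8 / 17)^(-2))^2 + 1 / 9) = 4202861 / 18432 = 228.02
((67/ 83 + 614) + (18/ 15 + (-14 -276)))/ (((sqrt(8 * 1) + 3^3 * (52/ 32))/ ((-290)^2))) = 6389964154080/ 10183187 -291280417280 * sqrt(2)/ 10183187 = 587049.17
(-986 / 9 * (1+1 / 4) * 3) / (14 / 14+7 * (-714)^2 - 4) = -2465 / 21411414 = -0.00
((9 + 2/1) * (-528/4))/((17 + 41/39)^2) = -4563/1024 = -4.46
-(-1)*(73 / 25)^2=5329 / 625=8.53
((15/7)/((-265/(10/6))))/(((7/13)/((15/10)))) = -195/5194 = -0.04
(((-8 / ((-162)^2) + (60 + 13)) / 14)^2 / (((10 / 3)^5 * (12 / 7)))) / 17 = 229394060401 / 101186366400000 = 0.00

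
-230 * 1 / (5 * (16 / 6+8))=-69 / 16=-4.31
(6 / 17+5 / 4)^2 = 11881 / 4624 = 2.57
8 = 8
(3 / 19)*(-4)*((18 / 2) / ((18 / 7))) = -42 / 19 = -2.21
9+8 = 17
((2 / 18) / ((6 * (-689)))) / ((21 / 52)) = -2 / 30051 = -0.00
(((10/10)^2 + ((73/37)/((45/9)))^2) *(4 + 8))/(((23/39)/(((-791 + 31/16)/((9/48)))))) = -3116064120/31487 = -98963.51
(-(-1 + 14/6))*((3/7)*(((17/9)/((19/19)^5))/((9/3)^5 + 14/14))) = -17/3843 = -0.00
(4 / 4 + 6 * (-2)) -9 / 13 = -152 / 13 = -11.69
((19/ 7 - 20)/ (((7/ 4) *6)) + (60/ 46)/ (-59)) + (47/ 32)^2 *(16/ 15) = 13461919/ 21277760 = 0.63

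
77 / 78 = 0.99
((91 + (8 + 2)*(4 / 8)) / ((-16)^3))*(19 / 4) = -57 / 512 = -0.11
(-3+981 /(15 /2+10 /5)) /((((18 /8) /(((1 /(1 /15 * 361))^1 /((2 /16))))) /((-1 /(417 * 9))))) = -101600 /25741827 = -0.00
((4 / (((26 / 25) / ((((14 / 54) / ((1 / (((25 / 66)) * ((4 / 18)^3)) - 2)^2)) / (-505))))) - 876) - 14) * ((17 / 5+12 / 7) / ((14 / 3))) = -321442419984642569 / 329560366133817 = -975.37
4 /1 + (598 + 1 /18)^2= 357674.45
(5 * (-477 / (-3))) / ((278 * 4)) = 0.71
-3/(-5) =3/5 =0.60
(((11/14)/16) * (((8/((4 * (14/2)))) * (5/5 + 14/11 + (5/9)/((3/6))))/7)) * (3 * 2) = 335/8232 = 0.04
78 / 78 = 1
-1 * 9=-9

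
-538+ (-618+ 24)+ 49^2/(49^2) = -1131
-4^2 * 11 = -176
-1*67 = -67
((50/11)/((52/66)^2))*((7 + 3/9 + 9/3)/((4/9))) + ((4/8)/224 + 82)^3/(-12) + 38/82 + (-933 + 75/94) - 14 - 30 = -16429578168091433375/351385395658752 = -46756.58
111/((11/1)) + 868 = 9659/11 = 878.09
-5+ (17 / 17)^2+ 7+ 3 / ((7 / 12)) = 57 / 7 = 8.14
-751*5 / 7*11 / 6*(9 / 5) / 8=-221.28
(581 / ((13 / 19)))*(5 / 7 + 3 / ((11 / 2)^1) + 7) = 1002972 / 143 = 7013.79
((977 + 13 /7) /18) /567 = 0.10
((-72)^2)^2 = 26873856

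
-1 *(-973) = 973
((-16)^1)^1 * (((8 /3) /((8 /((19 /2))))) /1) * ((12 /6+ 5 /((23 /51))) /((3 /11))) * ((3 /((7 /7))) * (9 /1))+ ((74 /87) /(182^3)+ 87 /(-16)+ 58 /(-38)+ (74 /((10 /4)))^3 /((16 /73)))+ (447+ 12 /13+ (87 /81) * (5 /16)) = 1712206459895884691 /32231267830125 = 53122.53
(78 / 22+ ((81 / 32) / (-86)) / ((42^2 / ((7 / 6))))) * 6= 18031005 / 847616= 21.27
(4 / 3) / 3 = 0.44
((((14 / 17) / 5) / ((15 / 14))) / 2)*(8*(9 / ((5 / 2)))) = 4704 / 2125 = 2.21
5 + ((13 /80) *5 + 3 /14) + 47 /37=30239 /4144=7.30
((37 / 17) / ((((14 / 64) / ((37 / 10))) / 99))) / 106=1084248 / 31535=34.38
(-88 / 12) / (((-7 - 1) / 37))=33.92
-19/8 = -2.38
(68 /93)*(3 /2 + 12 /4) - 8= -146 /31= -4.71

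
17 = 17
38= 38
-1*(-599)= 599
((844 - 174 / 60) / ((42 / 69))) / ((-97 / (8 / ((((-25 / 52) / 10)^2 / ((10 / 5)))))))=-8369550592 / 84875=-98610.32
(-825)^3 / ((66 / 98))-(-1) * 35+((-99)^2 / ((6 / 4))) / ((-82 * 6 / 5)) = -833765656.40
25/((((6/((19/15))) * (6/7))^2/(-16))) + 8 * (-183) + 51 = -1047766/729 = -1437.26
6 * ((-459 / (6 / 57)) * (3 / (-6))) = 26163 / 2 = 13081.50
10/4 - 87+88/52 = -2153/26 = -82.81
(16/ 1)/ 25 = 16/ 25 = 0.64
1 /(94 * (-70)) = -1 /6580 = -0.00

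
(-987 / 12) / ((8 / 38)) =-6251 / 16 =-390.69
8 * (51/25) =408/25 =16.32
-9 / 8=-1.12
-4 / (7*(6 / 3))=-2 / 7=-0.29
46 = 46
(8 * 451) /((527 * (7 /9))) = 32472 /3689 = 8.80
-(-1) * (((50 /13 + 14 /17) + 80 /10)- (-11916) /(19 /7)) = 4402.77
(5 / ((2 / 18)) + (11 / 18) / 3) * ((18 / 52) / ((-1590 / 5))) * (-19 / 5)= 46379 / 248040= 0.19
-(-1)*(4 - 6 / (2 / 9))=-23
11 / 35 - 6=-199 / 35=-5.69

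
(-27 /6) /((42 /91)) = -9.75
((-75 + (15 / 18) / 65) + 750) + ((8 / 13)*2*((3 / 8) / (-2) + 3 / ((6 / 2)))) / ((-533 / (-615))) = 4057 / 6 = 676.17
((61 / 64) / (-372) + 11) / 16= 261827 / 380928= 0.69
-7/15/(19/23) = -0.56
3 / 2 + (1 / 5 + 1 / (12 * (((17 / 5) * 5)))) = 1739 / 1020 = 1.70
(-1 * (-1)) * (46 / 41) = 46 / 41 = 1.12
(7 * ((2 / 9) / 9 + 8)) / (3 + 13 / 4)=8.99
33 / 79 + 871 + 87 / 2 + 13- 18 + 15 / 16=1151321 / 1264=910.86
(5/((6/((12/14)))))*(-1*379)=-1895/7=-270.71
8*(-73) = -584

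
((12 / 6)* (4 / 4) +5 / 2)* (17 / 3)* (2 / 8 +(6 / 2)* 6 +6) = 4947 / 8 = 618.38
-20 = -20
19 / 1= 19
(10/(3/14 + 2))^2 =19600/961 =20.40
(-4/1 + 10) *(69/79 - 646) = -3870.76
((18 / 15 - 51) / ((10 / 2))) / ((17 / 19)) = -4731 / 425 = -11.13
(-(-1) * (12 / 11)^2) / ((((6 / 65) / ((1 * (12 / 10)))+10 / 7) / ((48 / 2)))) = 314496 / 16577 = 18.97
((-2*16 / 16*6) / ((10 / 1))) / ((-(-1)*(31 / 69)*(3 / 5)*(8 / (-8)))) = 4.45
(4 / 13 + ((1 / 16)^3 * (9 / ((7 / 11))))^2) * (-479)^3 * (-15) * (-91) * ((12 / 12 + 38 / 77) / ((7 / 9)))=-5610879523481842070775 / 63300435968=-88638876457.63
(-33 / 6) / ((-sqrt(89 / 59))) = 11 * sqrt(5251) / 178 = 4.48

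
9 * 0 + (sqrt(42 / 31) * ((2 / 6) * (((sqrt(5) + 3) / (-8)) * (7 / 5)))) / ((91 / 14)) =7 * sqrt(1302) * (-3 - sqrt(5)) / 24180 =-0.05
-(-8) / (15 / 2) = 16 / 15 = 1.07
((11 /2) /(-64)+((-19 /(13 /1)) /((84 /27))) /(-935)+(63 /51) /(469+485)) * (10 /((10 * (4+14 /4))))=-145701377 /12987374400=-0.01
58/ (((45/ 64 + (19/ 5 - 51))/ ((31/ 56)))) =-0.69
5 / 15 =1 / 3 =0.33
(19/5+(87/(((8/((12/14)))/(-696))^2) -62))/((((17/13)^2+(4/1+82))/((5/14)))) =6676417163/3389526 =1969.72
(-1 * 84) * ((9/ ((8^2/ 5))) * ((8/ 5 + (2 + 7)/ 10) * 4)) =-4725/ 8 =-590.62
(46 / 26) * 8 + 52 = 860 / 13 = 66.15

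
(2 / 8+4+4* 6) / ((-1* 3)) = -113 / 12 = -9.42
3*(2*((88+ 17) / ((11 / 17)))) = 10710 / 11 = 973.64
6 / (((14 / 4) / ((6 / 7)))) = 72 / 49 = 1.47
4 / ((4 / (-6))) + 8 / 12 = -16 / 3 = -5.33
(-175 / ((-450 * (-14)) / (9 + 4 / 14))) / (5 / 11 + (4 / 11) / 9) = -715 / 1372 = -0.52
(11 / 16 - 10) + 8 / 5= -617 / 80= -7.71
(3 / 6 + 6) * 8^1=52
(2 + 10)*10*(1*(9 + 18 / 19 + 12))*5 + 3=250257 / 19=13171.42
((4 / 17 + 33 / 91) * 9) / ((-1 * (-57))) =2775 / 29393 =0.09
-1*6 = -6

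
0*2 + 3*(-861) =-2583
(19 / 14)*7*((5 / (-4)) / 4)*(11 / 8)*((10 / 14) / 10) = -1045 / 3584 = -0.29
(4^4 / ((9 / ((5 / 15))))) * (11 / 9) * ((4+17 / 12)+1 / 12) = 15488 / 243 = 63.74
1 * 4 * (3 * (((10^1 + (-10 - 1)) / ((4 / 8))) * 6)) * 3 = -432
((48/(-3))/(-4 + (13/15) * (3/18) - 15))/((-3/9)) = -4320/1697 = -2.55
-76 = -76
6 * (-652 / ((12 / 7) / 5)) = -11410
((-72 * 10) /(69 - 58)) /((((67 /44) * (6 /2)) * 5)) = -192 /67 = -2.87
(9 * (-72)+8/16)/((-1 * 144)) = 1295/288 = 4.50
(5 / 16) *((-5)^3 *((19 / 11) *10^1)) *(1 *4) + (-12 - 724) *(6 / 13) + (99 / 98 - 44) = -21592391 / 7007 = -3081.55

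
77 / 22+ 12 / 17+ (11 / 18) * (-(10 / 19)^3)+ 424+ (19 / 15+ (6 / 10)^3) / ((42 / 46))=429.74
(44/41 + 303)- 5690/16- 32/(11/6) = -248975/3608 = -69.01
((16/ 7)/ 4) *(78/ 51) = 104/ 119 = 0.87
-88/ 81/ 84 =-22/ 1701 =-0.01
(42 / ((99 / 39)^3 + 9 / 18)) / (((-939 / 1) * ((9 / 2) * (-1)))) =123032 / 208658007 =0.00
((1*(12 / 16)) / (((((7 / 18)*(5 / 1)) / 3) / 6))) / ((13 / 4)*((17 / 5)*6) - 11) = 486 / 3871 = 0.13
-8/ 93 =-0.09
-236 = -236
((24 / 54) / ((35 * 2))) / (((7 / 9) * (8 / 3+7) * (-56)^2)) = 3 / 11140640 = 0.00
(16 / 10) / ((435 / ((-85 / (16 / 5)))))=-17 / 174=-0.10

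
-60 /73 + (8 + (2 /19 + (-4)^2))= 32294 /1387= 23.28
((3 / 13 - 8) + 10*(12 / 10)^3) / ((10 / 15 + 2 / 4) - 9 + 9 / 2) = -9273 / 3250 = -2.85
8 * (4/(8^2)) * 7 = 7/2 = 3.50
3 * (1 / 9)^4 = 1 / 2187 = 0.00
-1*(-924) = 924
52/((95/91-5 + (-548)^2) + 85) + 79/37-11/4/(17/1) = 135730374347/68774958124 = 1.97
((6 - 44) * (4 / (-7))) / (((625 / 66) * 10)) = 5016 / 21875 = 0.23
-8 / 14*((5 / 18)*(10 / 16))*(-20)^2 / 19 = -2500 / 1197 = -2.09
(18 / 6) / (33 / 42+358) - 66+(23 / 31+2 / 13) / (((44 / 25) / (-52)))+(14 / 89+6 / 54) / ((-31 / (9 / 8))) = -112768393787 / 1219544216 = -92.47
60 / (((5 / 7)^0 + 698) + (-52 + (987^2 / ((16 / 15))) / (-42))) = -1920 / 675131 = -0.00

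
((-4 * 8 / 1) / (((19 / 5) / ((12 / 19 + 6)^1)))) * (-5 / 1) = 100800 / 361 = 279.22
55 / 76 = 0.72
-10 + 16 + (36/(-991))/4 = 5937/991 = 5.99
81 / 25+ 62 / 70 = 722 / 175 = 4.13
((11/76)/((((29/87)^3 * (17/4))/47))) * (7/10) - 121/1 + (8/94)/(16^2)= -90.75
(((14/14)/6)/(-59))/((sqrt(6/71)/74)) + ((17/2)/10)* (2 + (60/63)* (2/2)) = 1.79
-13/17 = -0.76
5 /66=0.08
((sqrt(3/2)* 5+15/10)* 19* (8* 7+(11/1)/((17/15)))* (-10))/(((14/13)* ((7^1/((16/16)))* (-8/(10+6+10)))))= 53800305/6664+89667175* sqrt(6)/6664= 41032.28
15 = 15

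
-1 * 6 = -6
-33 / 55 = -3 / 5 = -0.60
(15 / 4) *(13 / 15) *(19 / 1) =247 / 4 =61.75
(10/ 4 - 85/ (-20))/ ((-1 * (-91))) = 27/ 364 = 0.07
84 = 84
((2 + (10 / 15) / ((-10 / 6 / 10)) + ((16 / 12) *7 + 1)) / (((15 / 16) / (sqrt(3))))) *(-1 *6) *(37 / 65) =-1184 *sqrt(3) / 39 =-52.58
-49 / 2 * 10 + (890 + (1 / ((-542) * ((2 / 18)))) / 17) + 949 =14687107 / 9214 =1594.00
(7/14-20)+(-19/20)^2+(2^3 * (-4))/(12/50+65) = -12453009/652400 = -19.09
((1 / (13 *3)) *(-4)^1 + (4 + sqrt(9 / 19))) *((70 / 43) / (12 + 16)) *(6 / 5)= 9 *sqrt(19) / 817 + 152 / 559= 0.32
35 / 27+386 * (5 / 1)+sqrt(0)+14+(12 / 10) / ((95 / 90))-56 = 4848961 / 2565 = 1890.43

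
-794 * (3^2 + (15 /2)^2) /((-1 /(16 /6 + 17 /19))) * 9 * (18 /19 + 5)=7130611089 /722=9876192.64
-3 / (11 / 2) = -0.55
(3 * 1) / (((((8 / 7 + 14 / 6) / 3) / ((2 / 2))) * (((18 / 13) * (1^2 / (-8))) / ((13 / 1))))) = -14196 / 73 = -194.47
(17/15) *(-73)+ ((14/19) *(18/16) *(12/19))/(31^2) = -430526126/5203815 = -82.73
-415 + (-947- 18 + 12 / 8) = -2757 / 2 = -1378.50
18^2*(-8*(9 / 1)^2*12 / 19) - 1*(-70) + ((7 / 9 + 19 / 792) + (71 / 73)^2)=-10627646806039 / 80190792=-132529.52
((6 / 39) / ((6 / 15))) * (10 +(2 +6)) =90 / 13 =6.92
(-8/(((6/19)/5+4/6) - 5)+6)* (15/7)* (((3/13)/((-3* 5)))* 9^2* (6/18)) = -776142/110747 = -7.01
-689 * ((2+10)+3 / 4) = -35139 / 4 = -8784.75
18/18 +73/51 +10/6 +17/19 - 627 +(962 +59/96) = 340.61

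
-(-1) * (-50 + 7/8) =-393/8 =-49.12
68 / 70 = 34 / 35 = 0.97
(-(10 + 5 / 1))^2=225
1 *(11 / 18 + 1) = 29 / 18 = 1.61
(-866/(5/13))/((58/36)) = -202644/145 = -1397.54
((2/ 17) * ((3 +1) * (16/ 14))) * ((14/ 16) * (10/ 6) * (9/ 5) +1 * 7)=88/ 17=5.18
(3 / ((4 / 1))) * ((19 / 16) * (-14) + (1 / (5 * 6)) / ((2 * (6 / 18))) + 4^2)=-69 / 160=-0.43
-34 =-34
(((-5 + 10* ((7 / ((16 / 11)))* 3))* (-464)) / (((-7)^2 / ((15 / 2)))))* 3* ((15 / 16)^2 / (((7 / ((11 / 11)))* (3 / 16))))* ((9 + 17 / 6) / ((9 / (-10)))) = 1434865625 / 5488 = 261455.11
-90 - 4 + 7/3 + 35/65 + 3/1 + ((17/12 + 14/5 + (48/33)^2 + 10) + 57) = -465477/31460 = -14.80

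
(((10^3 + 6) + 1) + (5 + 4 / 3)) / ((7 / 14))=6080 / 3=2026.67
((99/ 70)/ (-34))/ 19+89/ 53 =4019333/ 2396660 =1.68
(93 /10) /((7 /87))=8091 /70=115.59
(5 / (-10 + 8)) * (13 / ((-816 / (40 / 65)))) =5 / 204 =0.02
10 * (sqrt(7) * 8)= 80 * sqrt(7)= 211.66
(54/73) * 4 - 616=-44752/73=-613.04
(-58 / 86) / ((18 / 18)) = -29 / 43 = -0.67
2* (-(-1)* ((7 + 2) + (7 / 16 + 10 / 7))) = 1217 / 56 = 21.73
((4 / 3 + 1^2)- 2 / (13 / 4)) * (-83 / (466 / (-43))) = 239123 / 18174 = 13.16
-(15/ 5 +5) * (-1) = 8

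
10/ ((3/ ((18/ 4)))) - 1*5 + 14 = 24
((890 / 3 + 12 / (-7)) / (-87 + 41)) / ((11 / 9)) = -9291 / 1771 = -5.25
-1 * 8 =-8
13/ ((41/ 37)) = 481/ 41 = 11.73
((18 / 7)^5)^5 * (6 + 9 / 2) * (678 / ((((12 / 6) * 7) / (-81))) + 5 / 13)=-12897019964220516340142955058968920064 / 17433892055631543710491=-739767111271890.98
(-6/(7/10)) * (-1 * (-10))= -600/7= -85.71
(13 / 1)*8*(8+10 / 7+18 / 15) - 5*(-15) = 41313 / 35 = 1180.37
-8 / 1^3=-8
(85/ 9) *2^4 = 1360/ 9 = 151.11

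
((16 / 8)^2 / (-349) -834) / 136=-145535 / 23732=-6.13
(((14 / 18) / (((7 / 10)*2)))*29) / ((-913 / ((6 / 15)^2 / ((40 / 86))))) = -1247 / 205425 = -0.01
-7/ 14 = -0.50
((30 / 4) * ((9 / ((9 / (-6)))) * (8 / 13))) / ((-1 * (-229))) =-360 / 2977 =-0.12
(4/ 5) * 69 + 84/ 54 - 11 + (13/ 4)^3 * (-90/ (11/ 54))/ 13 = -8877691/ 7920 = -1120.92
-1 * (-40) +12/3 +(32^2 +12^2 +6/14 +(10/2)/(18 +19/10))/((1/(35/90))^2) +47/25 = 119616299/537300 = 222.62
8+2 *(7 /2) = 15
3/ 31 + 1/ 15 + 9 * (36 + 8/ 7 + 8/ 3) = 358.45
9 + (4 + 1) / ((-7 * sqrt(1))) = 58 / 7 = 8.29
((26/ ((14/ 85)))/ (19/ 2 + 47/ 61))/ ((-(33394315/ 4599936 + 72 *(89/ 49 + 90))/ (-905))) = 561206221804800/ 267011505817697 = 2.10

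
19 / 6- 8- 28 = -197 / 6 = -32.83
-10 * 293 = -2930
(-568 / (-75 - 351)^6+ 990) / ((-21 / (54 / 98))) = -10417042919281679 / 401015232470664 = -25.98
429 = 429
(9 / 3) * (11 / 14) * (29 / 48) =319 / 224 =1.42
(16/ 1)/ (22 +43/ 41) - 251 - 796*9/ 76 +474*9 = 70409294/ 17955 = 3921.43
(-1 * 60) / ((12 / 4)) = -20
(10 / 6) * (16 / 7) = 80 / 21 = 3.81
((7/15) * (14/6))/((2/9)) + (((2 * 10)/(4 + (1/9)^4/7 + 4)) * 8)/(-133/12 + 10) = -13.56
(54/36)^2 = 9/4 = 2.25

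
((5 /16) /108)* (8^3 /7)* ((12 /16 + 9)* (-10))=-1300 /63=-20.63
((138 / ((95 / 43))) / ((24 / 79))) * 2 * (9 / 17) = 217.70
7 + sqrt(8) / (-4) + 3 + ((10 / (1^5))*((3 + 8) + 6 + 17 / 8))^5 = 262003549988365 / 1024 - sqrt(2) / 2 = 255862841784.81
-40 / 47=-0.85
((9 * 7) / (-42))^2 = 9 / 4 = 2.25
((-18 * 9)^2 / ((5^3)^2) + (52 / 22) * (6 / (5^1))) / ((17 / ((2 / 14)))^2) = 776184 / 2433921875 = 0.00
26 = 26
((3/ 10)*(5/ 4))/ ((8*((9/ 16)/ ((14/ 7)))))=1/ 6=0.17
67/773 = 0.09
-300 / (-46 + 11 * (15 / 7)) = 2100 / 157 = 13.38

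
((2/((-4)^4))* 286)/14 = 143/896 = 0.16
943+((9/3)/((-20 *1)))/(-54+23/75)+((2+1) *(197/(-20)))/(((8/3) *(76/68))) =11422937833/12242080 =933.09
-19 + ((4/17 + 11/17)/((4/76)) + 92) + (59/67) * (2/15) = 1535636/17085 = 89.88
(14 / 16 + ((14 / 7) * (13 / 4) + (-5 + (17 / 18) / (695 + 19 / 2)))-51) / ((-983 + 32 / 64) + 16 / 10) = 42745 / 862308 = 0.05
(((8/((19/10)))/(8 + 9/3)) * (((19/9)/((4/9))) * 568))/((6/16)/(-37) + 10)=3362560/32527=103.38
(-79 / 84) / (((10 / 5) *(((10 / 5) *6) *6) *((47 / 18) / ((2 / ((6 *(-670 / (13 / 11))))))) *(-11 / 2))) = -1027 / 3840772320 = -0.00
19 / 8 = 2.38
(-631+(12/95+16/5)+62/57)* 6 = -3759.52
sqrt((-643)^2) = 643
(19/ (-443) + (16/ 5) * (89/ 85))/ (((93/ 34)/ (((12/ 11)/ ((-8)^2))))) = 622757/ 30212600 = 0.02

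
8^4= 4096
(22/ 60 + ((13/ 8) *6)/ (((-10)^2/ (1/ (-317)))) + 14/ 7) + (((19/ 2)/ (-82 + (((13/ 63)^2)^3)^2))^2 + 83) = 3337309134815407511679763739031234921936399537402152623/ 39087815513736754743535997907507936328743587910908400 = 85.38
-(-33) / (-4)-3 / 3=-37 / 4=-9.25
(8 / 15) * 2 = 16 / 15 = 1.07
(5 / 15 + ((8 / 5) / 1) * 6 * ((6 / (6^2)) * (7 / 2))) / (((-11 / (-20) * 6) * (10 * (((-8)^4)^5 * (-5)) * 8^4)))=-89 / 11687857045102371903897600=-0.00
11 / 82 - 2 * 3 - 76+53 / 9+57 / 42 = -192743 / 2583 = -74.62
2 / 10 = 1 / 5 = 0.20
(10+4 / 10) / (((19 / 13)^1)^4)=2.28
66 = 66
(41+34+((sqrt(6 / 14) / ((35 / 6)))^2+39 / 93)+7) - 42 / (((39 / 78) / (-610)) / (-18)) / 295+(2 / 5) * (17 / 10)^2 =-477241765647 / 156836750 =-3042.92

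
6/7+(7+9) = 118/7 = 16.86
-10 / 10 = -1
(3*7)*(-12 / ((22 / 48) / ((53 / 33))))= -106848 / 121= -883.04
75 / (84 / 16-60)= -100 / 73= -1.37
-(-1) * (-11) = -11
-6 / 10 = -0.60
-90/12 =-7.50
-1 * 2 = -2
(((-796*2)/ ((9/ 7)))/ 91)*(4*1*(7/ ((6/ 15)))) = -952.48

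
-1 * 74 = -74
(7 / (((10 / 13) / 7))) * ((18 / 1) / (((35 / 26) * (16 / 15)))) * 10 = 31941 / 4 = 7985.25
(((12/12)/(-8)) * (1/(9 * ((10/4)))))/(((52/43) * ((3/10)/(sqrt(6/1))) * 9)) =-43 * sqrt(6)/25272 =-0.00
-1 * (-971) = 971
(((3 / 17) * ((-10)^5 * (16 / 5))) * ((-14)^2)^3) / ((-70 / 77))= 7951190016000 / 17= 467717059764.71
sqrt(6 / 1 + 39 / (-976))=sqrt(354837) / 244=2.44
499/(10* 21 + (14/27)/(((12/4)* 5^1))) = 202095/85064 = 2.38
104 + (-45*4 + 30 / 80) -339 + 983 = 4547 / 8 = 568.38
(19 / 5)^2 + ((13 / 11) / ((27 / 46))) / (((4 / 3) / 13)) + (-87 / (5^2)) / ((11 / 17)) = 142031 / 4950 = 28.69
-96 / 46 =-48 / 23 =-2.09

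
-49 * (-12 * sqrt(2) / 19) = 588 * sqrt(2) / 19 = 43.77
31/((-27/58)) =-1798/27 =-66.59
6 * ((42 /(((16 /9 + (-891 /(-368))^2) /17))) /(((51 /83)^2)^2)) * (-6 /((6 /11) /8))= -15836117313888256 /45748445969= -346156.40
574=574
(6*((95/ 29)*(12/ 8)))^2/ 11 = 731025/ 9251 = 79.02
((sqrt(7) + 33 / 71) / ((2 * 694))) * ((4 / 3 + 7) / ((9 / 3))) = 275 / 295644 + 25 * sqrt(7) / 12492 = 0.01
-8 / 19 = -0.42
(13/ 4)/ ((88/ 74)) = 2.73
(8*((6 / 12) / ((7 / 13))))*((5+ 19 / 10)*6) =10764 / 35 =307.54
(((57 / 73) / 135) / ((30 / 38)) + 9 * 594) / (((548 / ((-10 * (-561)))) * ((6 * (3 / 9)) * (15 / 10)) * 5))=49260383557 / 13501350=3648.55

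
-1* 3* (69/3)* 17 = -1173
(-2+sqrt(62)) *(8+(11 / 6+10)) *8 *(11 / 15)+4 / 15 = -2092 / 9+5236 *sqrt(62) / 45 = 683.74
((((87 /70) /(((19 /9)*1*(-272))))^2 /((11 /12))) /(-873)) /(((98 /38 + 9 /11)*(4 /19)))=-204363 /24966862592000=-0.00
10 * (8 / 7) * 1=80 / 7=11.43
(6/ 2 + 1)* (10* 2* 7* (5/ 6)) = 1400/ 3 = 466.67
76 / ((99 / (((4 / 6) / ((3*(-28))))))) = -38 / 6237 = -0.01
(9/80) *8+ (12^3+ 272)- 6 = 19949/10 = 1994.90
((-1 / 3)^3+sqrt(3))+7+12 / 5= sqrt(3)+1264 / 135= 11.10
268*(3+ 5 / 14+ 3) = 11926 / 7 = 1703.71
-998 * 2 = -1996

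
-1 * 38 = -38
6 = 6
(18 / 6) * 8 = 24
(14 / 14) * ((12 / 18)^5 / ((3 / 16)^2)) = 8192 / 2187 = 3.75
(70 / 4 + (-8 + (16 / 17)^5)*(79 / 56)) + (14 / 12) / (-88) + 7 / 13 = 530851252315 / 68221289136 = 7.78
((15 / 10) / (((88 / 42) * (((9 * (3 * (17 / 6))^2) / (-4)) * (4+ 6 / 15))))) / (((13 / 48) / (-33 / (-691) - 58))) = 67275600 / 314126527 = 0.21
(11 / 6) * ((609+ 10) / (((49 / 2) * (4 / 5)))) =34045 / 588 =57.90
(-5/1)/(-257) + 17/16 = 4449/4112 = 1.08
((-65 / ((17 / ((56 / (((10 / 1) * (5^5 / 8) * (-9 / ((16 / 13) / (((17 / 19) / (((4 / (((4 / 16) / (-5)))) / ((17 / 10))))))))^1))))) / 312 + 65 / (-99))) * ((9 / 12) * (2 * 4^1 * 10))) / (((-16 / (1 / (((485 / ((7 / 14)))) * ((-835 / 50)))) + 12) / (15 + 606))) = 29855540183040 / 409421956291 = 72.92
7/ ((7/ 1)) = 1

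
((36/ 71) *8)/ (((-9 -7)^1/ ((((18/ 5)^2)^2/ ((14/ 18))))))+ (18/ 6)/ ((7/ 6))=-16207362/ 310625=-52.18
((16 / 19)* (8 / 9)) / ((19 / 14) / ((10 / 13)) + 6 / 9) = 0.31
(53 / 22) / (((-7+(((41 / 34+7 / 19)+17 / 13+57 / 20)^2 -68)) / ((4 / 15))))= -149515976480 / 9808526140743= -0.02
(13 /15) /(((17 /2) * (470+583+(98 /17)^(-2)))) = 249704 /2578891755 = 0.00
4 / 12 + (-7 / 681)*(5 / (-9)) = 2078 / 6129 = 0.34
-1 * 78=-78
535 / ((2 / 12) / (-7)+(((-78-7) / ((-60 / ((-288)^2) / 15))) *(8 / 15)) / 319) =1433586 / 7896205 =0.18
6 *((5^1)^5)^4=572204589843750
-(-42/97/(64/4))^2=-441/602176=-0.00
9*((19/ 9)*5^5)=59375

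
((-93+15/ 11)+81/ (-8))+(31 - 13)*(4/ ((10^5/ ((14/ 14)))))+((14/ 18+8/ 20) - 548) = -1605242593/ 2475000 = -648.58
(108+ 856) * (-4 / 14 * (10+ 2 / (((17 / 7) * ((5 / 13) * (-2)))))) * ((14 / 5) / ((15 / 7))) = -6828976 / 2125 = -3213.64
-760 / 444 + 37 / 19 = 497 / 2109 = 0.24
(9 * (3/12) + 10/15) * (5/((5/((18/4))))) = 13.12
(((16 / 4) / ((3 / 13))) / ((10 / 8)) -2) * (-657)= -38982 / 5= -7796.40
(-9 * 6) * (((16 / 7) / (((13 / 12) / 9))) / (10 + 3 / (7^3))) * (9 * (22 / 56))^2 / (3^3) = -2117016 / 44629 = -47.44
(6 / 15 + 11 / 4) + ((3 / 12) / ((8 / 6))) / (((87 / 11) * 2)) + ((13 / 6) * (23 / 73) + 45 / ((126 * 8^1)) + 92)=682070993 / 7113120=95.89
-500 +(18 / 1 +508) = 26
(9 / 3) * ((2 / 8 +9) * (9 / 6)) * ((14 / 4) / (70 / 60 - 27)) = -6993 / 1240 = -5.64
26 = 26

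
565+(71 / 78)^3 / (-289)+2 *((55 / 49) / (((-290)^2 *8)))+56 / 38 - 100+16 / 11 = 5527093866735857639 / 11811906832405680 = 467.93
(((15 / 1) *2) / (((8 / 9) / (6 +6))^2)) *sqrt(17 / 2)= 10935 *sqrt(34) / 4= 15940.36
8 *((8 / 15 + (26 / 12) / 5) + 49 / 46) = 5608 / 345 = 16.26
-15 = -15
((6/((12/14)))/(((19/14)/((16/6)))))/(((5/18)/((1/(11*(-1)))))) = -4704/1045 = -4.50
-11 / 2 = -5.50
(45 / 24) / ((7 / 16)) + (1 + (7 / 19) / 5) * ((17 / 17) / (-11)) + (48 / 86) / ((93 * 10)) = 8168728 / 1950179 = 4.19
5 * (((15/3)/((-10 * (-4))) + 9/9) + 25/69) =7.44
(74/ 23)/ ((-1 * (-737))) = 74/ 16951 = 0.00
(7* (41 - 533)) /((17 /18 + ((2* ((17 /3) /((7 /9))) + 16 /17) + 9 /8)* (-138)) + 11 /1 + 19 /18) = 1639344 /1086703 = 1.51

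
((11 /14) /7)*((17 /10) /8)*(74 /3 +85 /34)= 30481 /47040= 0.65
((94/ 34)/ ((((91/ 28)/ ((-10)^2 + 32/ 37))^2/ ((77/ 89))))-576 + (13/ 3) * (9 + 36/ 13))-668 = 388868033647/ 350049193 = 1110.90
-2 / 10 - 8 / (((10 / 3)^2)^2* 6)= -527 / 2500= -0.21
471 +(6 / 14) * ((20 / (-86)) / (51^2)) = 122915447 / 260967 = 471.00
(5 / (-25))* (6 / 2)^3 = -27 / 5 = -5.40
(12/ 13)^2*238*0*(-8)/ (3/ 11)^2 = 0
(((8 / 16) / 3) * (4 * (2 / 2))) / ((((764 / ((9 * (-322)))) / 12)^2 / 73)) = 100833.34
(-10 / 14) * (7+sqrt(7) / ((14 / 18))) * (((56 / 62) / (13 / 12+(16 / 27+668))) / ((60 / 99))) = -2268 / 203825 - 2916 * sqrt(7) / 1426775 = -0.02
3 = 3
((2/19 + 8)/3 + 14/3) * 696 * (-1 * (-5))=487200/19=25642.11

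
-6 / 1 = -6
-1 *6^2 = -36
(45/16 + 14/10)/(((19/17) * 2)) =1.88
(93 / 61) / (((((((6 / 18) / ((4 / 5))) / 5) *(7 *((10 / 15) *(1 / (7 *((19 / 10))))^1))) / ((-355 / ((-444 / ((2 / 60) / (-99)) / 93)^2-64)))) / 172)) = -46658336499 / 2946497214464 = -0.02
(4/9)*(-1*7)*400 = -11200/9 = -1244.44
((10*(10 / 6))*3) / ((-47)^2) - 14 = -13.98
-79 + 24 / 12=-77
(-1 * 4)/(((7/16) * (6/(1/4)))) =-8/21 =-0.38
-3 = -3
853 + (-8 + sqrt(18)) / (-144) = 15355 / 18 - sqrt(2) / 48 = 853.03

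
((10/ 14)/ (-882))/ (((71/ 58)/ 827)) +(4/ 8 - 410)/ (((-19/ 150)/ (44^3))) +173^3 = 1168389587235286/ 4164363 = 280568621.72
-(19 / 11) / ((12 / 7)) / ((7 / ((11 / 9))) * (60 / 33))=-209 / 2160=-0.10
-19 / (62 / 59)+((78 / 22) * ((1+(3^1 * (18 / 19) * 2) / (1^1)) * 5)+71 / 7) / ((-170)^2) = -5923124584 / 327675425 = -18.08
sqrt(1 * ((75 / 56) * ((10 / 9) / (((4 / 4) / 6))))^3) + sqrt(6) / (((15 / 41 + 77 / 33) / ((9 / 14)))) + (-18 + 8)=-10 + 1107 * sqrt(6) / 4648 + 625 * sqrt(70) / 196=17.26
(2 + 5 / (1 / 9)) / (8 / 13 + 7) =611 / 99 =6.17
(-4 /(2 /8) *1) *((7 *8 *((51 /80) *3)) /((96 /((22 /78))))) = -1309 /260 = -5.03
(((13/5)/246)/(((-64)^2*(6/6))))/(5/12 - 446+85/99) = -33/5687572480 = -0.00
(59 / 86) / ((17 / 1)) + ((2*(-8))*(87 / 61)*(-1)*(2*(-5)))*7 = -142453681 / 89182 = -1597.34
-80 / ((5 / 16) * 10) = -128 / 5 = -25.60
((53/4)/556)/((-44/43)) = -2279/97856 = -0.02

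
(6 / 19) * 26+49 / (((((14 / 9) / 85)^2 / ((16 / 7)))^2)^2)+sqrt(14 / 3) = sqrt(42) / 3+570538620220161869966138844 / 5367029731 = 106304352466081369.95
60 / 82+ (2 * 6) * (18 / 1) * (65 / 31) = 576570 / 1271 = 453.63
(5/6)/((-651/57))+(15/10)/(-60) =-2551/26040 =-0.10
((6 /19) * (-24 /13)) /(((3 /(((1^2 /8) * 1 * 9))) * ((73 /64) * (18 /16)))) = -3072 /18031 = -0.17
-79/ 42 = -1.88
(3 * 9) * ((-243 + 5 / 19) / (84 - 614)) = 62262 / 5035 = 12.37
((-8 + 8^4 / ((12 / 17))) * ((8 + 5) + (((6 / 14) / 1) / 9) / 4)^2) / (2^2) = 2595972277 / 10584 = 245273.27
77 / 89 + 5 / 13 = 1446 / 1157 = 1.25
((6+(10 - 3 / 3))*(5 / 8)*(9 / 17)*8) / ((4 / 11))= 7425 / 68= 109.19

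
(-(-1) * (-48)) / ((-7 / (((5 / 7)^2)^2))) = 30000 / 16807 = 1.78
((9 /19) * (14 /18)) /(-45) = -7 /855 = -0.01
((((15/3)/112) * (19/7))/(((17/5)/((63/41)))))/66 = 1425/1717408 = 0.00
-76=-76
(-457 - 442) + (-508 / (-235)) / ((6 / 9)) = -210503 / 235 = -895.76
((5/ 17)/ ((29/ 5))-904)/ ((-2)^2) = -445647/ 1972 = -225.99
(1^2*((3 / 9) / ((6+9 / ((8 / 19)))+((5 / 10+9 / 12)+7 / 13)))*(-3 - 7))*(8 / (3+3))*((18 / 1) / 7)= -8320 / 21231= -0.39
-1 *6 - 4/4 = -7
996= 996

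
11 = 11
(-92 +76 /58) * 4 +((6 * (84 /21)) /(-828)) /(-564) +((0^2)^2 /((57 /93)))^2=-204698131 /564282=-362.76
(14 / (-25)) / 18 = -7 / 225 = -0.03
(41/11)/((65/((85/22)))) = 697/3146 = 0.22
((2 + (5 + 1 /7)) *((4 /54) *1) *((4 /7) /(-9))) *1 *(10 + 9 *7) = -29200 /11907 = -2.45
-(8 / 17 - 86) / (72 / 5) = 3635 / 612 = 5.94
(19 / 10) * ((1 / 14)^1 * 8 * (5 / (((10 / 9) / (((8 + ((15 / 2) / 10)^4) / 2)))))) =364059 / 17920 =20.32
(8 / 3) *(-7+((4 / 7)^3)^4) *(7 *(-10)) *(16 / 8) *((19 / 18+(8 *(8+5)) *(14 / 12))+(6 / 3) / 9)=5701253830734320 / 17795940687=320368.22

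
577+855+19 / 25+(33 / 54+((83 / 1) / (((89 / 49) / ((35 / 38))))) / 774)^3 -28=1405.05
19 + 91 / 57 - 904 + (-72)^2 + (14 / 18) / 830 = 610383793 / 141930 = 4300.60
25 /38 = 0.66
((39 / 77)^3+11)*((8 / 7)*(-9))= -114.48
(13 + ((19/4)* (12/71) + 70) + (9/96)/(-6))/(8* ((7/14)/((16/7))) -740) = -380729/3354608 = -0.11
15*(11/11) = 15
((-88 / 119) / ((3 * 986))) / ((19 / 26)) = -1144 / 3344019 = -0.00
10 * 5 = 50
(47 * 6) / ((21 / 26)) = 2444 / 7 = 349.14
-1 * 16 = -16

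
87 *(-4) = -348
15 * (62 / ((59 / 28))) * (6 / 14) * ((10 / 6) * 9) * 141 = 23603400 / 59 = 400057.63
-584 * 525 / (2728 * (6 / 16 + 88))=-43800 / 34441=-1.27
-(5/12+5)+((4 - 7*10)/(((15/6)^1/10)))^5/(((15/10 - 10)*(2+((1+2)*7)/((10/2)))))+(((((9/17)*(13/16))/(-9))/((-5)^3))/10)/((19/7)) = 24333748719.90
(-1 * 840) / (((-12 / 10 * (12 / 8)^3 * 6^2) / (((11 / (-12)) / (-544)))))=1925 / 198288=0.01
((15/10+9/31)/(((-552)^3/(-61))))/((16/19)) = 42883/55617011712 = 0.00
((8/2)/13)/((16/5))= 5/52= 0.10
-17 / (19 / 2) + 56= 1030 / 19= 54.21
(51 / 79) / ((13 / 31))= 1581 / 1027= 1.54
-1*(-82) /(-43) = -82 /43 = -1.91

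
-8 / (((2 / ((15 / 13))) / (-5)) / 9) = 2700 / 13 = 207.69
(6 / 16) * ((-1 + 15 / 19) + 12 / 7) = 75 / 133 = 0.56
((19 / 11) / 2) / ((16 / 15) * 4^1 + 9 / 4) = 0.13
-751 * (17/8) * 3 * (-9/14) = 344709/112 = 3077.76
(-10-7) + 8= -9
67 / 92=0.73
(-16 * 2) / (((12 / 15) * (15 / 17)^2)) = -2312 / 45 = -51.38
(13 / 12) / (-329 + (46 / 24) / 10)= -0.00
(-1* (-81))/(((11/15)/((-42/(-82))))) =25515/451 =56.57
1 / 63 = 0.02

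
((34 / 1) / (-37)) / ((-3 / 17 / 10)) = 5780 / 111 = 52.07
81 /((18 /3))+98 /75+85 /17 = 19.81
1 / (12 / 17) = 17 / 12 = 1.42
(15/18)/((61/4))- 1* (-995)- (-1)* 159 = 211192/183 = 1154.05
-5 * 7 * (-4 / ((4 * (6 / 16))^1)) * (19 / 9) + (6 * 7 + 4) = 243.04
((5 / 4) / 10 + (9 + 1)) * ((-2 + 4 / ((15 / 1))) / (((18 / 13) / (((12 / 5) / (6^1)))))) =-507 / 100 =-5.07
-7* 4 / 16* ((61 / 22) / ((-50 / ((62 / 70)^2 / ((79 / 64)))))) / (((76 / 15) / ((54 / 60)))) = 1582767 / 144471250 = 0.01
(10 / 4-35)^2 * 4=4225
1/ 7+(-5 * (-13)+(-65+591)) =4138/ 7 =591.14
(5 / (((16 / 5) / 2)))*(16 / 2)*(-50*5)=-6250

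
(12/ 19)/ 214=6/ 2033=0.00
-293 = -293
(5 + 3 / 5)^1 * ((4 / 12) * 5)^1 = 28 / 3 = 9.33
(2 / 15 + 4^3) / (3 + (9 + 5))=962 / 255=3.77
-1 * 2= -2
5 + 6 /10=28 /5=5.60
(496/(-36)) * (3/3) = -124/9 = -13.78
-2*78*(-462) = 72072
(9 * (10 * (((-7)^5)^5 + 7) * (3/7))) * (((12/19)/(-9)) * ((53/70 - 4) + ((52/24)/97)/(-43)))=-7994089640877935031590400/679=-11773327895254690768174.37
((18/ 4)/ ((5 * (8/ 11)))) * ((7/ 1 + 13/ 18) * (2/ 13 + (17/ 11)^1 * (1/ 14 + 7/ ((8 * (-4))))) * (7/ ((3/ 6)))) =-65747/ 6656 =-9.88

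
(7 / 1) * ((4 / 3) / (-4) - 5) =-112 / 3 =-37.33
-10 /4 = -5 /2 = -2.50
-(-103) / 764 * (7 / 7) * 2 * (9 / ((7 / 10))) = 4635 / 1337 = 3.47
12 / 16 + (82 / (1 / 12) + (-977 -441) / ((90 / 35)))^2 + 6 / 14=187105.49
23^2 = 529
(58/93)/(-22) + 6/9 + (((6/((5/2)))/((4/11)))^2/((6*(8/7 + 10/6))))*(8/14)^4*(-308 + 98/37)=-228406961549/2735681025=-83.49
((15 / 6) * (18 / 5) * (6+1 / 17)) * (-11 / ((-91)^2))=-10197 / 140777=-0.07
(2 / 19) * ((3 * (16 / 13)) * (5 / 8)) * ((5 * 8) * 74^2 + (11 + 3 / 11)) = 144573840 / 2717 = 53210.84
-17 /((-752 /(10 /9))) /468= 85 /1583712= 0.00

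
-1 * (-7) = 7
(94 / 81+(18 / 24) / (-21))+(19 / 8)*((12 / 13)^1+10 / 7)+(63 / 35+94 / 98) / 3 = 1968341 / 257985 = 7.63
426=426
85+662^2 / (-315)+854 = -142459 / 315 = -452.25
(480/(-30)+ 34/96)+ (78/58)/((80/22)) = -106321/6960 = -15.28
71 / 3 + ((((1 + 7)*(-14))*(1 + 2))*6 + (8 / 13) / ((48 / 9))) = -155393 / 78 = -1992.22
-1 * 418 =-418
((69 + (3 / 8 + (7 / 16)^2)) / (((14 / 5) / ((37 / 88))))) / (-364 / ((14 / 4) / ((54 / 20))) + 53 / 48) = -4492725 / 120291584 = -0.04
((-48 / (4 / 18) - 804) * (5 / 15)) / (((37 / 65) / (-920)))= 549513.51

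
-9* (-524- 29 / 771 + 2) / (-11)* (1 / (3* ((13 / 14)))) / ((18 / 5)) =-14087185 / 330759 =-42.59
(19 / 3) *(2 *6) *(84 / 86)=3192 / 43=74.23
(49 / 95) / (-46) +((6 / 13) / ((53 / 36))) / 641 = -20696881 / 1930006130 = -0.01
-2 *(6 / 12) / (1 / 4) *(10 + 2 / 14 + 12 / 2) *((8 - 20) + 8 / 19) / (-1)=-99440 / 133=-747.67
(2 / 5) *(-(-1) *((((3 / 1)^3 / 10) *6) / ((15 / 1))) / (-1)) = -54 / 125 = -0.43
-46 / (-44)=23 / 22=1.05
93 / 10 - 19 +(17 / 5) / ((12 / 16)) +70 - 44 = 125 / 6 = 20.83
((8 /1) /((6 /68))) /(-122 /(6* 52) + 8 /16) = 832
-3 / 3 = -1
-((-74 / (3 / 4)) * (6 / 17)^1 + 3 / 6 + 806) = -771.68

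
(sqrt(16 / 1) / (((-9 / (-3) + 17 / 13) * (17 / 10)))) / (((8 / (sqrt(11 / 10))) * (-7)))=-13 * sqrt(110) / 13328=-0.01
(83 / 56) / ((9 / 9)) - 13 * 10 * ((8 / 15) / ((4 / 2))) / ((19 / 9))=-15895 / 1064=-14.94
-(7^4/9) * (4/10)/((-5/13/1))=62426/225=277.45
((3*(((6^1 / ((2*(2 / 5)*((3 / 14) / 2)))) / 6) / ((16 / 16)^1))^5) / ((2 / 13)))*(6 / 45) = 136556875 / 243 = 561962.45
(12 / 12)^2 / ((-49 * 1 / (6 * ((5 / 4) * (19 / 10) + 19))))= -513 / 196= -2.62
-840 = -840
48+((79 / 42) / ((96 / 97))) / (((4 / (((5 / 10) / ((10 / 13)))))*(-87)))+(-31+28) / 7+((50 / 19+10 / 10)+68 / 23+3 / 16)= 95205184951 / 1751915520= 54.34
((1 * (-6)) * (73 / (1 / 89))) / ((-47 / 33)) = 1286406 / 47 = 27370.34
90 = 90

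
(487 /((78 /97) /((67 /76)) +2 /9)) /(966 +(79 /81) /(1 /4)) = 2307294477 /5212588700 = 0.44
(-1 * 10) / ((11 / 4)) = -40 / 11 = -3.64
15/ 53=0.28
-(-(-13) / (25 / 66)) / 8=-429 / 100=-4.29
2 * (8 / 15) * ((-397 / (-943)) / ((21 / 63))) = 6352 / 4715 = 1.35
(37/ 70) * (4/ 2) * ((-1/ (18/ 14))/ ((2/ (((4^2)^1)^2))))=-4736/ 45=-105.24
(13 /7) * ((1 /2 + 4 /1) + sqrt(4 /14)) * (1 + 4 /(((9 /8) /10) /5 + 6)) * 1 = 52117 * sqrt(14) /118041 + 156351 /11242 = 15.56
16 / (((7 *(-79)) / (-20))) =320 / 553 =0.58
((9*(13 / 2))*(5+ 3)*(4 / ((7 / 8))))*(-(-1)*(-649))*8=-77755392 / 7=-11107913.14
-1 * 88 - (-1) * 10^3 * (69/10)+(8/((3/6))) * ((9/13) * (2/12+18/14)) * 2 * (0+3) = 628676/91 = 6908.53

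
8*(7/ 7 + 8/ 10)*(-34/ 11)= -2448/ 55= -44.51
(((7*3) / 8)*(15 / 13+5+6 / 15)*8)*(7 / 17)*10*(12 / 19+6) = 15780744 / 4199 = 3758.21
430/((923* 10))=43/923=0.05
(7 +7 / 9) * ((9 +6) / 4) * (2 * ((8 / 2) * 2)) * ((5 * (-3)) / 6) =-3500 / 3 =-1166.67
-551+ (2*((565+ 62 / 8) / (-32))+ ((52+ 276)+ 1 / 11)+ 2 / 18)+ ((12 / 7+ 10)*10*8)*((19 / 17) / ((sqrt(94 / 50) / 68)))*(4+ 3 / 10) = -1638457 / 6336+ 10719040*sqrt(47) / 329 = 223103.22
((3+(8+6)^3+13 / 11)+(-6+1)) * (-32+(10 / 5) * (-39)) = -301750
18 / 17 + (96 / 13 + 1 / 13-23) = -3200 / 221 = -14.48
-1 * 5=-5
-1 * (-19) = 19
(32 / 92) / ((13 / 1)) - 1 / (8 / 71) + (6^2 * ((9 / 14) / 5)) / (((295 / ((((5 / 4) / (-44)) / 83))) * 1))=-4987918893 / 563718155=-8.85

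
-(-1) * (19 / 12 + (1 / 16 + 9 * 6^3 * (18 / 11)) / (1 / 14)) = 11757961 / 264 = 44537.73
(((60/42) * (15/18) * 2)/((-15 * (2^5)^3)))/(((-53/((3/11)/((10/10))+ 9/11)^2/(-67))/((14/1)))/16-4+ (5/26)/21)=871/717051232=0.00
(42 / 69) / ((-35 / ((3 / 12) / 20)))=-0.00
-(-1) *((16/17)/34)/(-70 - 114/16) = -64/178313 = -0.00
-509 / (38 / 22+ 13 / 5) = -27995 / 238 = -117.63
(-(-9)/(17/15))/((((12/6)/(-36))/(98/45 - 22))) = 48168/17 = 2833.41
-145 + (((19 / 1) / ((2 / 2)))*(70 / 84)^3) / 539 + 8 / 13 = -218496973 / 1513512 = -144.36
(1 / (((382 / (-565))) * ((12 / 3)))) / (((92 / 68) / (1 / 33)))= -9605 / 1159752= -0.01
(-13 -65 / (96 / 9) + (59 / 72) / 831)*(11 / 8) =-50263763 / 1914624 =-26.25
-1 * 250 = -250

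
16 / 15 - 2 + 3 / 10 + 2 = 41 / 30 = 1.37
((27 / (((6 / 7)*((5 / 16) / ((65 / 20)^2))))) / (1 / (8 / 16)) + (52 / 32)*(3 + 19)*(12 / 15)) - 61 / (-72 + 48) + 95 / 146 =4941887 / 8760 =564.14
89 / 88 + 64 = 5721 / 88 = 65.01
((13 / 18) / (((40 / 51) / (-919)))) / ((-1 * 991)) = 203099 / 237840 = 0.85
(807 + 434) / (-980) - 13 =-13981 / 980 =-14.27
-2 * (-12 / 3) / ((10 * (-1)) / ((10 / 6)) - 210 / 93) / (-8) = 31 / 256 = 0.12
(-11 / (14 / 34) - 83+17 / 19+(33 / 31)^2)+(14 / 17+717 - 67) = 1180139860 / 2172821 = 543.14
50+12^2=194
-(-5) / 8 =5 / 8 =0.62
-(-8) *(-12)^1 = -96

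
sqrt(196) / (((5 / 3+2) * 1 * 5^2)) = 42 / 275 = 0.15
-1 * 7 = -7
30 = 30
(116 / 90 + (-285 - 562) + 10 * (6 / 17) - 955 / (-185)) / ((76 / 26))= -153996947 / 537795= -286.35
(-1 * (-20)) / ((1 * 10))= 2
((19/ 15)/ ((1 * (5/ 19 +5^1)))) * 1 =0.24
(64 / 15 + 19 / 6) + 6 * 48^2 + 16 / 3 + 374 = 426323 / 30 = 14210.77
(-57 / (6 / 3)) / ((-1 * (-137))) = -57 / 274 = -0.21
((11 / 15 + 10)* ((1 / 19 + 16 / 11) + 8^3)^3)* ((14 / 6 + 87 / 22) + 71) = 1015218706663990403687 / 9038035710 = 112327361745.29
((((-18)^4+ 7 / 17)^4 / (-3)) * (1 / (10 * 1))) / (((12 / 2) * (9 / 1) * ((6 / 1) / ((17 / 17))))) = -10142910216007127431821601 / 811824120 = -12493974946207717.30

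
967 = 967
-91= -91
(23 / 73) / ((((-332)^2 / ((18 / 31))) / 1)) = 207 / 124718456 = 0.00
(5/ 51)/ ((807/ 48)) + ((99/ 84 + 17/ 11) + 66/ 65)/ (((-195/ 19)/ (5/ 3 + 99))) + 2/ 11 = -36.49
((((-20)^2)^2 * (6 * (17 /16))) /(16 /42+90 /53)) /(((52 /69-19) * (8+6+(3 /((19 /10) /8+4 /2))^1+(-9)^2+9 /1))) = -876349766250 /3433354691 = -255.25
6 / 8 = 3 / 4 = 0.75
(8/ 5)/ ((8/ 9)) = 9/ 5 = 1.80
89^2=7921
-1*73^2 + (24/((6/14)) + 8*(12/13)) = -68453/13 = -5265.62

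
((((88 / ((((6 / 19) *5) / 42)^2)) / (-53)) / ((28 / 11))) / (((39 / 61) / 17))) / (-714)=17.19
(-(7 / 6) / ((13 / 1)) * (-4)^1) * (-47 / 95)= -658 / 3705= -0.18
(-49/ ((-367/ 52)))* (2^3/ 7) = 2912/ 367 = 7.93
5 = 5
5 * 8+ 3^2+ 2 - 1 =50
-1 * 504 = -504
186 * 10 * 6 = 11160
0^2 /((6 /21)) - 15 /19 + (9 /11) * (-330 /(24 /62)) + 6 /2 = -26421 /38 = -695.29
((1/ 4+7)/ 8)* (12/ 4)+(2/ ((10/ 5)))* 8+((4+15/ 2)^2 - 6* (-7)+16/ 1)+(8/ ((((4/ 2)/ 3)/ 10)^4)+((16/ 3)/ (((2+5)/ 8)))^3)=120149226355/ 296352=405427.42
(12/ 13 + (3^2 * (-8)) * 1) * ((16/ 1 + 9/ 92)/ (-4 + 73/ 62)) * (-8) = -24241008/ 7475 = -3242.94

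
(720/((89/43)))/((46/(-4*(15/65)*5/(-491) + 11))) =83.26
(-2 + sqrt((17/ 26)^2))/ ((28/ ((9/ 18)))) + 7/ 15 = 0.44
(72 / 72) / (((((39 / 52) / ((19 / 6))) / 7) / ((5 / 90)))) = 133 / 81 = 1.64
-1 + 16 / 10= 3 / 5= 0.60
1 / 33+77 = 2542 / 33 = 77.03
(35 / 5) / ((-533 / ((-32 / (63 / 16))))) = 512 / 4797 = 0.11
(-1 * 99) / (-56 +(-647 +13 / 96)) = 9504 / 67475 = 0.14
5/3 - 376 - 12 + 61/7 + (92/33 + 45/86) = -2478667/6622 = -374.31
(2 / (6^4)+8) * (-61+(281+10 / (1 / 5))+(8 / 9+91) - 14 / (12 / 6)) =2839.66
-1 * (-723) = 723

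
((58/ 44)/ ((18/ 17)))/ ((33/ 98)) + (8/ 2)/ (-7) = 142963/ 45738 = 3.13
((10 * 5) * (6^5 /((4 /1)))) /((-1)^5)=-97200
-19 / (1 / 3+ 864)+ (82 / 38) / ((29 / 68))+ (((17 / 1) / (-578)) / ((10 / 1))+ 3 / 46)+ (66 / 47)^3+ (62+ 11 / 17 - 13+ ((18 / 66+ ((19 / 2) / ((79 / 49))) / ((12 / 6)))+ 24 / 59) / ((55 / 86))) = 41336837980897987244573 / 654212617241037344380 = 63.19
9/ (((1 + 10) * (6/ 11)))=3/ 2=1.50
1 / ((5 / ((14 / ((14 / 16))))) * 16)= 1 / 5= 0.20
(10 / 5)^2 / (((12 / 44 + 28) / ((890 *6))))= 234960 / 311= 755.50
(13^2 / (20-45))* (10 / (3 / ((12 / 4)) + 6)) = -338 / 35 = -9.66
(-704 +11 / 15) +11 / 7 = -701.70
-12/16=-3/4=-0.75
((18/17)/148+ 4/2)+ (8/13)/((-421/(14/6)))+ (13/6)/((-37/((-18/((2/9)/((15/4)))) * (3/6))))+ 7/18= 151211605/13397904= 11.29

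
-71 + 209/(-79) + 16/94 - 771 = -3135537/3713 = -844.48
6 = 6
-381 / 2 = -190.50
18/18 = 1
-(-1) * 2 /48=1 /24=0.04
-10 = -10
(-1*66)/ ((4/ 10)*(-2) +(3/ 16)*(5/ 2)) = 10560/ 53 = 199.25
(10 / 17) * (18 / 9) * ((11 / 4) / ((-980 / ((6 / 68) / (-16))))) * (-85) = -165 / 106624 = -0.00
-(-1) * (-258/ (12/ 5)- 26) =-267/ 2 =-133.50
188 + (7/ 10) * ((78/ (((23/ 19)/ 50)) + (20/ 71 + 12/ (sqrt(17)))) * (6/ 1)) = 13732.71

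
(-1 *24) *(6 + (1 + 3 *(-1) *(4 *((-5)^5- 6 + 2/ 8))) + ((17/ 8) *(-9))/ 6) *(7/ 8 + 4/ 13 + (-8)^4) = -768481843965/ 208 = -3694624249.83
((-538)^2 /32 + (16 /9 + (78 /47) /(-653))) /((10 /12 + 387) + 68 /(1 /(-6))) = -19991405891 /44563332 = -448.61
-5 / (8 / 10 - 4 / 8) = -16.67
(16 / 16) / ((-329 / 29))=-29 / 329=-0.09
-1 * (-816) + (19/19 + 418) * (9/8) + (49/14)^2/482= 620527/482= 1287.40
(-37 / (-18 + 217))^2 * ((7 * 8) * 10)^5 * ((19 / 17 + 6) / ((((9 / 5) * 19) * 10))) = 4561408398131200000 / 115120107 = 39623038207.66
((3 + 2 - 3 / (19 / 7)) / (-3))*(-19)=74 / 3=24.67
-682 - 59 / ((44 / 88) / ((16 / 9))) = -8026 / 9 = -891.78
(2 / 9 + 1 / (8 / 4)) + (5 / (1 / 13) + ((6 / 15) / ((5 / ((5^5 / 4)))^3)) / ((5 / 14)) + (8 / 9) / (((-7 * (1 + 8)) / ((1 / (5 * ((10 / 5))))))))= 4272526.66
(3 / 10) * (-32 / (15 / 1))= -16 / 25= -0.64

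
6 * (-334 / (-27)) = 668 / 9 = 74.22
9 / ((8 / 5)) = 45 / 8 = 5.62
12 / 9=1.33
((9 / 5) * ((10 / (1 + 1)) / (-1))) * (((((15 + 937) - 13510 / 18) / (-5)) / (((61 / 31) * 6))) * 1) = 56203 / 1830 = 30.71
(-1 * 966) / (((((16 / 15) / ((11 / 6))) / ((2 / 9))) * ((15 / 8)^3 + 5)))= -113344 / 3561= -31.83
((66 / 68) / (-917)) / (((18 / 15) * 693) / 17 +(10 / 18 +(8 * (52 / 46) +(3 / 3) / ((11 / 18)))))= -375705 / 21352016714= -0.00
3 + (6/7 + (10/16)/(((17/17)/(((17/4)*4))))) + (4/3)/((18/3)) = 14.70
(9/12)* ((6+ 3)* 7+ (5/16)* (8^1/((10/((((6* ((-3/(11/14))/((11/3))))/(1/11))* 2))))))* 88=1890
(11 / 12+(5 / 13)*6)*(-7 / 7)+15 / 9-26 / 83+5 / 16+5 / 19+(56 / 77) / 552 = -322152109 / 248964144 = -1.29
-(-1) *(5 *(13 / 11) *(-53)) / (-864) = 3445 / 9504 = 0.36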